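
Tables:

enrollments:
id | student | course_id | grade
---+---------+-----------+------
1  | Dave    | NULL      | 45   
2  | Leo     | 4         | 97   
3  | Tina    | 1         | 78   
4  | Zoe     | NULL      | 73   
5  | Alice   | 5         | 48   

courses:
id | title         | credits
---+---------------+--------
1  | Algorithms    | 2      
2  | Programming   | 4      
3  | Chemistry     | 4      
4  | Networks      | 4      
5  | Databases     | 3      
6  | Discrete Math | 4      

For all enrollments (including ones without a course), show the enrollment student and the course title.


LEFT JOIN keeps every row from enrollments (the left table); where course_id has no match in courses, the course columns become NULL. Walk through each enrollment:
  - enrollment 1 (Dave): course_id=NULL, no match -> kept with NULL
  - enrollment 2 (Leo): course_id=4 -> matches Networks
  - enrollment 3 (Tina): course_id=1 -> matches Algorithms
  - enrollment 4 (Zoe): course_id=NULL, no match -> kept with NULL
  - enrollment 5 (Alice): course_id=5 -> matches Databases
All 5 rows appear; 2 have NULL course.

SQL:
SELECT a.student, b.title AS course
FROM enrollments a
LEFT JOIN courses b ON a.course_id = b.id

Result:
student | course    
--------+-----------
Dave    | NULL      
Leo     | Networks  
Tina    | Algorithms
Zoe     | NULL      
Alice   | Databases 


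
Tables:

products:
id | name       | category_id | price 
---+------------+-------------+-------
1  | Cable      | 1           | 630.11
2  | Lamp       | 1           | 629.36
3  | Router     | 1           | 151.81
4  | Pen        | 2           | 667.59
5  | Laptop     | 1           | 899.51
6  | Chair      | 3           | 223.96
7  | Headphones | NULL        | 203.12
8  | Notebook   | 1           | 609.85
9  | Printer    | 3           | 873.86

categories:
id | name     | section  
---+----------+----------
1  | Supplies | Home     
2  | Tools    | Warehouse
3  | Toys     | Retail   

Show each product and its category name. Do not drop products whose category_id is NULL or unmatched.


LEFT JOIN keeps every row from products (the left table); where category_id has no match in categories, the category columns become NULL. Walk through each product:
  - product 1 (Cable): category_id=1 -> matches Supplies
  - product 2 (Lamp): category_id=1 -> matches Supplies
  - product 3 (Router): category_id=1 -> matches Supplies
  - product 4 (Pen): category_id=2 -> matches Tools
  - product 5 (Laptop): category_id=1 -> matches Supplies
  - product 6 (Chair): category_id=3 -> matches Toys
  - product 7 (Headphones): category_id=NULL, no match -> kept with NULL
  - product 8 (Notebook): category_id=1 -> matches Supplies
  - product 9 (Printer): category_id=3 -> matches Toys
All 9 rows appear; 1 has NULL category.

SQL:
SELECT a.name, b.name AS category
FROM products a
LEFT JOIN categories b ON a.category_id = b.id

Result:
name       | category
-----------+---------
Cable      | Supplies
Lamp       | Supplies
Router     | Supplies
Pen        | Tools   
Laptop     | Supplies
Chair      | Toys    
Headphones | NULL    
Notebook   | Supplies
Printer    | Toys    


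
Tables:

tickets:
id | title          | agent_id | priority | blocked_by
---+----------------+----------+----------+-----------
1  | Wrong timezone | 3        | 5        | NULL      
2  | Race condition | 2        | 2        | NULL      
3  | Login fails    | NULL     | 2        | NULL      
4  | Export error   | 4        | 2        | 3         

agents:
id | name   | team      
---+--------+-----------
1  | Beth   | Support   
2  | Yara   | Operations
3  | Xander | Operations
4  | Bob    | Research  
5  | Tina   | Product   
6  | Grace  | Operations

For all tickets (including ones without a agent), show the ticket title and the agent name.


LEFT JOIN keeps every row from tickets (the left table); where agent_id has no match in agents, the agent columns become NULL. Walk through each ticket:
  - ticket 1 (Wrong timezone): agent_id=3 -> matches Xander
  - ticket 2 (Race condition): agent_id=2 -> matches Yara
  - ticket 3 (Login fails): agent_id=NULL, no match -> kept with NULL
  - ticket 4 (Export error): agent_id=4 -> matches Bob
All 4 rows appear; 1 has NULL agent.

SQL:
SELECT a.title, b.name AS agent
FROM tickets a
LEFT JOIN agents b ON a.agent_id = b.id

Result:
title          | agent 
---------------+-------
Wrong timezone | Xander
Race condition | Yara  
Login fails    | NULL  
Export error   | Bob   


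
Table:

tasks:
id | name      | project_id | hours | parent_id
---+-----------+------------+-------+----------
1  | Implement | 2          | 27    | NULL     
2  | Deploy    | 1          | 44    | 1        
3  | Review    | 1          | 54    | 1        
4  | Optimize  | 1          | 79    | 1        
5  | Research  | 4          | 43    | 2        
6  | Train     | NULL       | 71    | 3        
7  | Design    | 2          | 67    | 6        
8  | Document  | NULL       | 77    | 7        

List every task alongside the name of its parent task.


This is a self-join: tasks is joined to a second copy of itself, matching each row's parent_id to another row's id. Use LEFT JOIN so rows with parent_id=NULL are kept.
  - task 1 (Implement): parent_id=NULL -> NULL
  - task 2 (Deploy): parent_id=1 -> Implement
  - task 3 (Review): parent_id=1 -> Implement
  - task 4 (Optimize): parent_id=1 -> Implement
  - task 5 (Research): parent_id=2 -> Deploy
  - task 6 (Train): parent_id=3 -> Review
  - task 7 (Design): parent_id=6 -> Train
  - task 8 (Document): parent_id=7 -> Design

SQL:
SELECT a.name AS item, b.name AS parent
FROM tasks a
LEFT JOIN tasks b ON a.parent_id = b.id

Result:
item      | parent   
----------+----------
Implement | NULL     
Deploy    | Implement
Review    | Implement
Optimize  | Implement
Research  | Deploy   
Train     | Review   
Design    | Train    
Document  | Design   


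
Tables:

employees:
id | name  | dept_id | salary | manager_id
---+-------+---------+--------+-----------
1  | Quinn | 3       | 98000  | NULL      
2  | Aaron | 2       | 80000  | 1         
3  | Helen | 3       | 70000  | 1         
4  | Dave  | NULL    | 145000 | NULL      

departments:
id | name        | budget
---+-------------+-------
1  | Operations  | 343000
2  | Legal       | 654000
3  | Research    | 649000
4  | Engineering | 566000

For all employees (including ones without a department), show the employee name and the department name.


LEFT JOIN keeps every row from employees (the left table); where dept_id has no match in departments, the department columns become NULL. Walk through each employee:
  - employee 1 (Quinn): dept_id=3 -> matches Research
  - employee 2 (Aaron): dept_id=2 -> matches Legal
  - employee 3 (Helen): dept_id=3 -> matches Research
  - employee 4 (Dave): dept_id=NULL, no match -> kept with NULL
All 4 rows appear; 1 has NULL department.

SQL:
SELECT a.name, b.name AS department
FROM employees a
LEFT JOIN departments b ON a.dept_id = b.id

Result:
name  | department
------+-----------
Quinn | Research  
Aaron | Legal     
Helen | Research  
Dave  | NULL      


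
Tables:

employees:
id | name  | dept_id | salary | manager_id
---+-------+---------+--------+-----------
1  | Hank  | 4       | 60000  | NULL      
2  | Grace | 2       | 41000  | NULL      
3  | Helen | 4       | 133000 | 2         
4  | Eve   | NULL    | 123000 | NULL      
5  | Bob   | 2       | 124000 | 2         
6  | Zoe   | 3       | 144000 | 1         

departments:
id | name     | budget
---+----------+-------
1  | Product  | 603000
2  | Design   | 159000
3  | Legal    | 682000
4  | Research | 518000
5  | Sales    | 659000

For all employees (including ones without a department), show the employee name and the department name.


LEFT JOIN keeps every row from employees (the left table); where dept_id has no match in departments, the department columns become NULL. Walk through each employee:
  - employee 1 (Hank): dept_id=4 -> matches Research
  - employee 2 (Grace): dept_id=2 -> matches Design
  - employee 3 (Helen): dept_id=4 -> matches Research
  - employee 4 (Eve): dept_id=NULL, no match -> kept with NULL
  - employee 5 (Bob): dept_id=2 -> matches Design
  - employee 6 (Zoe): dept_id=3 -> matches Legal
All 6 rows appear; 1 has NULL department.

SQL:
SELECT a.name, b.name AS department
FROM employees a
LEFT JOIN departments b ON a.dept_id = b.id

Result:
name  | department
------+-----------
Hank  | Research  
Grace | Design    
Helen | Research  
Eve   | NULL      
Bob   | Design    
Zoe   | Legal     


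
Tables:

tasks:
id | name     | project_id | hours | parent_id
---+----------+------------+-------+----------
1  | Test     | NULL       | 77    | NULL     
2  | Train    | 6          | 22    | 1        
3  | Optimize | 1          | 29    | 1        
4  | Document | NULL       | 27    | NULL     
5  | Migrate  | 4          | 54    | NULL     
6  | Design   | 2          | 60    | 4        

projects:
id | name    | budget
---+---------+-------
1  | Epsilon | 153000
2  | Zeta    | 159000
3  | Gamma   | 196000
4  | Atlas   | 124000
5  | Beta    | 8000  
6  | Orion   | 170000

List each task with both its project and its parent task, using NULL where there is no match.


Two LEFT JOINs from the same base table tasks: one to projects via project_id, one to tasks itself via parent_id. Both are LEFT so every task is preserved.
Match against projects:
  - task 1 (Test): project_id=NULL, no match -> kept with NULL
  - task 2 (Train): project_id=6 -> matches Orion
  - task 3 (Optimize): project_id=1 -> matches Epsilon
  - task 4 (Document): project_id=NULL, no match -> kept with NULL
  - task 5 (Migrate): project_id=4 -> matches Atlas
  - task 6 (Design): project_id=2 -> matches Zeta
Match against tasks (self):
  - task 1 (Test): parent_id=NULL -> NULL
  - task 2 (Train): parent_id=1 -> Test
  - task 3 (Optimize): parent_id=1 -> Test
  - task 4 (Document): parent_id=NULL -> NULL
  - task 5 (Migrate): parent_id=NULL -> NULL
  - task 6 (Design): parent_id=4 -> Document

SQL:
SELECT a.name, b.name AS project, c.name AS parent
FROM tasks a
LEFT JOIN projects b ON a.project_id = b.id
LEFT JOIN tasks c ON a.parent_id = c.id

Result:
name     | project | parent  
---------+---------+---------
Test     | NULL    | NULL    
Train    | Orion   | Test    
Optimize | Epsilon | Test    
Document | NULL    | NULL    
Migrate  | Atlas   | NULL    
Design   | Zeta    | Document


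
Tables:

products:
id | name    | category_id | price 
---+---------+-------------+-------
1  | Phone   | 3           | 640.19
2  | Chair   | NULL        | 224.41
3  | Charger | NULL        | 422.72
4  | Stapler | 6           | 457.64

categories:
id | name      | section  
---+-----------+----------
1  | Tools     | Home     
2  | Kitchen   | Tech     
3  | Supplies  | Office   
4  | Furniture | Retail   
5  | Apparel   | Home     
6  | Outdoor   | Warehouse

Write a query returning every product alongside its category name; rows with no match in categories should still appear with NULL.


LEFT JOIN keeps every row from products (the left table); where category_id has no match in categories, the category columns become NULL. Walk through each product:
  - product 1 (Phone): category_id=3 -> matches Supplies
  - product 2 (Chair): category_id=NULL, no match -> kept with NULL
  - product 3 (Charger): category_id=NULL, no match -> kept with NULL
  - product 4 (Stapler): category_id=6 -> matches Outdoor
All 4 rows appear; 2 have NULL category.

SQL:
SELECT a.name, b.name AS category
FROM products a
LEFT JOIN categories b ON a.category_id = b.id

Result:
name    | category
--------+---------
Phone   | Supplies
Chair   | NULL    
Charger | NULL    
Stapler | Outdoor 


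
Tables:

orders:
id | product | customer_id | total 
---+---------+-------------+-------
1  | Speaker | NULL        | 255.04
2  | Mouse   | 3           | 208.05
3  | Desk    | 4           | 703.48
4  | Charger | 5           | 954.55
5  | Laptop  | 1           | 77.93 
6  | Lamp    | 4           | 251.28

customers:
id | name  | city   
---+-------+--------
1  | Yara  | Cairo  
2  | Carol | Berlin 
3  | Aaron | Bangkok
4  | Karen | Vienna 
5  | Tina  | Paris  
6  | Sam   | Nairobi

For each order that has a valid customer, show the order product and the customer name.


INNER JOIN keeps only orders rows whose customer_id matches an id in customers. Walk through each order:
  - order 1 (Speaker): customer_id=NULL, no match -> dropped
  - order 2 (Mouse): customer_id=3 -> matches Aaron
  - order 3 (Desk): customer_id=4 -> matches Karen
  - order 4 (Charger): customer_id=5 -> matches Tina
  - order 5 (Laptop): customer_id=1 -> matches Yara
  - order 6 (Lamp): customer_id=4 -> matches Karen
So 1 of 6 rows is dropped.

SQL:
SELECT a.product, b.name AS customer
FROM orders a
INNER JOIN customers b ON a.customer_id = b.id

Result:
product | customer
--------+---------
Mouse   | Aaron   
Desk    | Karen   
Charger | Tina    
Laptop  | Yara    
Lamp    | Karen   


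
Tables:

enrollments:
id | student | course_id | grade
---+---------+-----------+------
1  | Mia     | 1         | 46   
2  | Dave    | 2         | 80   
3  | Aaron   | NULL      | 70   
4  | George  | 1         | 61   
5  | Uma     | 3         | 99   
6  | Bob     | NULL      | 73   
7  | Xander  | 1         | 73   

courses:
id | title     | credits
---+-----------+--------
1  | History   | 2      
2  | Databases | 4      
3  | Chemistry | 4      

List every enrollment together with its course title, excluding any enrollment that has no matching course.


INNER JOIN keeps only enrollments rows whose course_id matches an id in courses. Walk through each enrollment:
  - enrollment 1 (Mia): course_id=1 -> matches History
  - enrollment 2 (Dave): course_id=2 -> matches Databases
  - enrollment 3 (Aaron): course_id=NULL, no match -> dropped
  - enrollment 4 (George): course_id=1 -> matches History
  - enrollment 5 (Uma): course_id=3 -> matches Chemistry
  - enrollment 6 (Bob): course_id=NULL, no match -> dropped
  - enrollment 7 (Xander): course_id=1 -> matches History
So 2 of 7 rows are dropped.

SQL:
SELECT a.student, b.title AS course
FROM enrollments a
INNER JOIN courses b ON a.course_id = b.id

Result:
student | course   
--------+----------
Mia     | History  
Dave    | Databases
George  | History  
Uma     | Chemistry
Xander  | History  


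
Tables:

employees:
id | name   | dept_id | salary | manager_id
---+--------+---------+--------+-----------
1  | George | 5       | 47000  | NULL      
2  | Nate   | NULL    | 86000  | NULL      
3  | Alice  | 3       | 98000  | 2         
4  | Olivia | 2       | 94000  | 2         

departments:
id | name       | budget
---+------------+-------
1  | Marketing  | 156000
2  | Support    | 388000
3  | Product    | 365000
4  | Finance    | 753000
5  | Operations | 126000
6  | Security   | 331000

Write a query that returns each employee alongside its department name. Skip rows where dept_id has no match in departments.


INNER JOIN keeps only employees rows whose dept_id matches an id in departments. Walk through each employee:
  - employee 1 (George): dept_id=5 -> matches Operations
  - employee 2 (Nate): dept_id=NULL, no match -> dropped
  - employee 3 (Alice): dept_id=3 -> matches Product
  - employee 4 (Olivia): dept_id=2 -> matches Support
So 1 of 4 rows is dropped.

SQL:
SELECT a.name, b.name AS department
FROM employees a
INNER JOIN departments b ON a.dept_id = b.id

Result:
name   | department
-------+-----------
George | Operations
Alice  | Product   
Olivia | Support   


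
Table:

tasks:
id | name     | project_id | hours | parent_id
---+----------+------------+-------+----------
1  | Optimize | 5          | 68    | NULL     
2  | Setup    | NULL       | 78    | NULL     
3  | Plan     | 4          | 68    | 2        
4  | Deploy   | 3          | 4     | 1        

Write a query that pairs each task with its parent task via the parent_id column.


This is a self-join: tasks is joined to a second copy of itself, matching each row's parent_id to another row's id. Use LEFT JOIN so rows with parent_id=NULL are kept.
  - task 1 (Optimize): parent_id=NULL -> NULL
  - task 2 (Setup): parent_id=NULL -> NULL
  - task 3 (Plan): parent_id=2 -> Setup
  - task 4 (Deploy): parent_id=1 -> Optimize

SQL:
SELECT a.name AS item, b.name AS parent
FROM tasks a
LEFT JOIN tasks b ON a.parent_id = b.id

Result:
item     | parent  
---------+---------
Optimize | NULL    
Setup    | NULL    
Plan     | Setup   
Deploy   | Optimize


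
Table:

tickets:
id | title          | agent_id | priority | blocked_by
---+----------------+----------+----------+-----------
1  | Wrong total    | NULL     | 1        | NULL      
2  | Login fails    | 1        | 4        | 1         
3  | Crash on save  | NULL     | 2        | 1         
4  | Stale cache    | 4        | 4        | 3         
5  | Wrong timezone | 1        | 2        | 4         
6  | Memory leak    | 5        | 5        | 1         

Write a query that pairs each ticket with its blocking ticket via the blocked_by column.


This is a self-join: tickets is joined to a second copy of itself, matching each row's blocked_by to another row's id. Use LEFT JOIN so rows with blocked_by=NULL are kept.
  - ticket 1 (Wrong total): blocked_by=NULL -> NULL
  - ticket 2 (Login fails): blocked_by=1 -> Wrong total
  - ticket 3 (Crash on save): blocked_by=1 -> Wrong total
  - ticket 4 (Stale cache): blocked_by=3 -> Crash on save
  - ticket 5 (Wrong timezone): blocked_by=4 -> Stale cache
  - ticket 6 (Memory leak): blocked_by=1 -> Wrong total

SQL:
SELECT a.title AS item, b.title AS blocked_by
FROM tickets a
LEFT JOIN tickets b ON a.blocked_by = b.id

Result:
item           | blocked_by   
---------------+--------------
Wrong total    | NULL         
Login fails    | Wrong total  
Crash on save  | Wrong total  
Stale cache    | Crash on save
Wrong timezone | Stale cache  
Memory leak    | Wrong total  


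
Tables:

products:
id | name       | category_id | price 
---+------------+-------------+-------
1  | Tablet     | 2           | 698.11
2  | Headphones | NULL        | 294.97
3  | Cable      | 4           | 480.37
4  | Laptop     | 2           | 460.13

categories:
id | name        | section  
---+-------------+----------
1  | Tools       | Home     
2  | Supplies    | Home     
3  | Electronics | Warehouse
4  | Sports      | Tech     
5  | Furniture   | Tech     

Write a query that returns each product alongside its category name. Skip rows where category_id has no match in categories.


INNER JOIN keeps only products rows whose category_id matches an id in categories. Walk through each product:
  - product 1 (Tablet): category_id=2 -> matches Supplies
  - product 2 (Headphones): category_id=NULL, no match -> dropped
  - product 3 (Cable): category_id=4 -> matches Sports
  - product 4 (Laptop): category_id=2 -> matches Supplies
So 1 of 4 rows is dropped.

SQL:
SELECT a.name, b.name AS category
FROM products a
INNER JOIN categories b ON a.category_id = b.id

Result:
name   | category
-------+---------
Tablet | Supplies
Cable  | Sports  
Laptop | Supplies


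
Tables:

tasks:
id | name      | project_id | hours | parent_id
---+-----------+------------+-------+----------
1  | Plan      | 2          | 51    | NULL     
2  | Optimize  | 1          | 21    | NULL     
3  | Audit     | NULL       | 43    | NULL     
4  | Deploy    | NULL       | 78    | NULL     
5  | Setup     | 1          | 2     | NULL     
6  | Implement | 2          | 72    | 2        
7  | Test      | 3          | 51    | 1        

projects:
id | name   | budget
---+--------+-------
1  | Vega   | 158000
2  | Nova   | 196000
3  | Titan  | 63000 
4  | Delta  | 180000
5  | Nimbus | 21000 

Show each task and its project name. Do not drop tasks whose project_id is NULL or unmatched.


LEFT JOIN keeps every row from tasks (the left table); where project_id has no match in projects, the project columns become NULL. Walk through each task:
  - task 1 (Plan): project_id=2 -> matches Nova
  - task 2 (Optimize): project_id=1 -> matches Vega
  - task 3 (Audit): project_id=NULL, no match -> kept with NULL
  - task 4 (Deploy): project_id=NULL, no match -> kept with NULL
  - task 5 (Setup): project_id=1 -> matches Vega
  - task 6 (Implement): project_id=2 -> matches Nova
  - task 7 (Test): project_id=3 -> matches Titan
All 7 rows appear; 2 have NULL project.

SQL:
SELECT a.name, b.name AS project
FROM tasks a
LEFT JOIN projects b ON a.project_id = b.id

Result:
name      | project
----------+--------
Plan      | Nova   
Optimize  | Vega   
Audit     | NULL   
Deploy    | NULL   
Setup     | Vega   
Implement | Nova   
Test      | Titan  


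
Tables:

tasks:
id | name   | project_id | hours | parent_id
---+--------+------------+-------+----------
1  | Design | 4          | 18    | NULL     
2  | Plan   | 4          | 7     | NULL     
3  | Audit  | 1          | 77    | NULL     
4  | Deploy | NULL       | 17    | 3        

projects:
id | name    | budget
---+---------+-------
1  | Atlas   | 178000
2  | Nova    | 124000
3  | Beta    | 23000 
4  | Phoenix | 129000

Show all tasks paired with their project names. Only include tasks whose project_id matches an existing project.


INNER JOIN keeps only tasks rows whose project_id matches an id in projects. Walk through each task:
  - task 1 (Design): project_id=4 -> matches Phoenix
  - task 2 (Plan): project_id=4 -> matches Phoenix
  - task 3 (Audit): project_id=1 -> matches Atlas
  - task 4 (Deploy): project_id=NULL, no match -> dropped
So 1 of 4 rows is dropped.

SQL:
SELECT a.name, b.name AS project
FROM tasks a
INNER JOIN projects b ON a.project_id = b.id

Result:
name   | project
-------+--------
Design | Phoenix
Plan   | Phoenix
Audit  | Atlas  


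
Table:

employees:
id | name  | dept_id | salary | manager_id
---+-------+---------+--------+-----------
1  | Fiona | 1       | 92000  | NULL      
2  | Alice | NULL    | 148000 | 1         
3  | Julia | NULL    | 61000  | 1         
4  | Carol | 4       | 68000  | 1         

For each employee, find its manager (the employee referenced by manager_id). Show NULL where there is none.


This is a self-join: employees is joined to a second copy of itself, matching each row's manager_id to another row's id. Use LEFT JOIN so rows with manager_id=NULL are kept.
  - employee 1 (Fiona): manager_id=NULL -> NULL
  - employee 2 (Alice): manager_id=1 -> Fiona
  - employee 3 (Julia): manager_id=1 -> Fiona
  - employee 4 (Carol): manager_id=1 -> Fiona

SQL:
SELECT a.name AS item, b.name AS manager
FROM employees a
LEFT JOIN employees b ON a.manager_id = b.id

Result:
item  | manager
------+--------
Fiona | NULL   
Alice | Fiona  
Julia | Fiona  
Carol | Fiona  


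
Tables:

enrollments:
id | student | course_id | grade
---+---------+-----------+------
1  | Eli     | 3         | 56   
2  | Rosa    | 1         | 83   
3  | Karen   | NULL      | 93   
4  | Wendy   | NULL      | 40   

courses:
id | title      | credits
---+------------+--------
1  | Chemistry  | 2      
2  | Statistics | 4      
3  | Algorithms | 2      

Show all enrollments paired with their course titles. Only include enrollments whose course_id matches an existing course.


INNER JOIN keeps only enrollments rows whose course_id matches an id in courses. Walk through each enrollment:
  - enrollment 1 (Eli): course_id=3 -> matches Algorithms
  - enrollment 2 (Rosa): course_id=1 -> matches Chemistry
  - enrollment 3 (Karen): course_id=NULL, no match -> dropped
  - enrollment 4 (Wendy): course_id=NULL, no match -> dropped
So 2 of 4 rows are dropped.

SQL:
SELECT a.student, b.title AS course
FROM enrollments a
INNER JOIN courses b ON a.course_id = b.id

Result:
student | course    
--------+-----------
Eli     | Algorithms
Rosa    | Chemistry 


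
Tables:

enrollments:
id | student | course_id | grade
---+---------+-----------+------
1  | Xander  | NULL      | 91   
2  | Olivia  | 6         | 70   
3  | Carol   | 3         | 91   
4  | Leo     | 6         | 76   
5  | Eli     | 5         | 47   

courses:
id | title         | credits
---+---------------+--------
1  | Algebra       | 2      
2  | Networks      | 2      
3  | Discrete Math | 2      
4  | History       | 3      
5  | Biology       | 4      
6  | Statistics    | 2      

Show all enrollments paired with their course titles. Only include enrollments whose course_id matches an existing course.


INNER JOIN keeps only enrollments rows whose course_id matches an id in courses. Walk through each enrollment:
  - enrollment 1 (Xander): course_id=NULL, no match -> dropped
  - enrollment 2 (Olivia): course_id=6 -> matches Statistics
  - enrollment 3 (Carol): course_id=3 -> matches Discrete Math
  - enrollment 4 (Leo): course_id=6 -> matches Statistics
  - enrollment 5 (Eli): course_id=5 -> matches Biology
So 1 of 5 rows is dropped.

SQL:
SELECT a.student, b.title AS course
FROM enrollments a
INNER JOIN courses b ON a.course_id = b.id

Result:
student | course       
--------+--------------
Olivia  | Statistics   
Carol   | Discrete Math
Leo     | Statistics   
Eli     | Biology      


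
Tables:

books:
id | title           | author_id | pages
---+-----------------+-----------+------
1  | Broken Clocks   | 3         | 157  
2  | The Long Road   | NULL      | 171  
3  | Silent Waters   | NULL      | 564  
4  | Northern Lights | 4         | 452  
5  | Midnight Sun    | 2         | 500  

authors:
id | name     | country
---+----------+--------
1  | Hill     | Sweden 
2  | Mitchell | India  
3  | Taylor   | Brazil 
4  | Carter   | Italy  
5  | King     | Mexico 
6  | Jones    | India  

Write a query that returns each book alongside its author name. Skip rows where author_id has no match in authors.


INNER JOIN keeps only books rows whose author_id matches an id in authors. Walk through each book:
  - book 1 (Broken Clocks): author_id=3 -> matches Taylor
  - book 2 (The Long Road): author_id=NULL, no match -> dropped
  - book 3 (Silent Waters): author_id=NULL, no match -> dropped
  - book 4 (Northern Lights): author_id=4 -> matches Carter
  - book 5 (Midnight Sun): author_id=2 -> matches Mitchell
So 2 of 5 rows are dropped.

SQL:
SELECT a.title, b.name AS author
FROM books a
INNER JOIN authors b ON a.author_id = b.id

Result:
title           | author  
----------------+---------
Broken Clocks   | Taylor  
Northern Lights | Carter  
Midnight Sun    | Mitchell


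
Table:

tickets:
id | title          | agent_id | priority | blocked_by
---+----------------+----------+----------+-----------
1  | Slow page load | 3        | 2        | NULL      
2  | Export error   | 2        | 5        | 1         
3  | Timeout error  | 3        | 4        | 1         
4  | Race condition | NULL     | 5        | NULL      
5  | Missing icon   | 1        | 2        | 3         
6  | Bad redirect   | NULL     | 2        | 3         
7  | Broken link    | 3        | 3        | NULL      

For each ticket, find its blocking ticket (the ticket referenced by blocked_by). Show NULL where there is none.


This is a self-join: tickets is joined to a second copy of itself, matching each row's blocked_by to another row's id. Use LEFT JOIN so rows with blocked_by=NULL are kept.
  - ticket 1 (Slow page load): blocked_by=NULL -> NULL
  - ticket 2 (Export error): blocked_by=1 -> Slow page load
  - ticket 3 (Timeout error): blocked_by=1 -> Slow page load
  - ticket 4 (Race condition): blocked_by=NULL -> NULL
  - ticket 5 (Missing icon): blocked_by=3 -> Timeout error
  - ticket 6 (Bad redirect): blocked_by=3 -> Timeout error
  - ticket 7 (Broken link): blocked_by=NULL -> NULL

SQL:
SELECT a.title AS item, b.title AS blocked_by
FROM tickets a
LEFT JOIN tickets b ON a.blocked_by = b.id

Result:
item           | blocked_by    
---------------+---------------
Slow page load | NULL          
Export error   | Slow page load
Timeout error  | Slow page load
Race condition | NULL          
Missing icon   | Timeout error 
Bad redirect   | Timeout error 
Broken link    | NULL          


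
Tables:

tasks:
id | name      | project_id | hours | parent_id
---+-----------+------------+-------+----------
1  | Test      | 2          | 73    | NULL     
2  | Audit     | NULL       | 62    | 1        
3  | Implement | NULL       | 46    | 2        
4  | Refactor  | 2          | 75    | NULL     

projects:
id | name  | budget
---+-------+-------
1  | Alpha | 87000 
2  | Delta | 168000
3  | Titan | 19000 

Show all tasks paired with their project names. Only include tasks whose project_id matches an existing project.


INNER JOIN keeps only tasks rows whose project_id matches an id in projects. Walk through each task:
  - task 1 (Test): project_id=2 -> matches Delta
  - task 2 (Audit): project_id=NULL, no match -> dropped
  - task 3 (Implement): project_id=NULL, no match -> dropped
  - task 4 (Refactor): project_id=2 -> matches Delta
So 2 of 4 rows are dropped.

SQL:
SELECT a.name, b.name AS project
FROM tasks a
INNER JOIN projects b ON a.project_id = b.id

Result:
name     | project
---------+--------
Test     | Delta  
Refactor | Delta  


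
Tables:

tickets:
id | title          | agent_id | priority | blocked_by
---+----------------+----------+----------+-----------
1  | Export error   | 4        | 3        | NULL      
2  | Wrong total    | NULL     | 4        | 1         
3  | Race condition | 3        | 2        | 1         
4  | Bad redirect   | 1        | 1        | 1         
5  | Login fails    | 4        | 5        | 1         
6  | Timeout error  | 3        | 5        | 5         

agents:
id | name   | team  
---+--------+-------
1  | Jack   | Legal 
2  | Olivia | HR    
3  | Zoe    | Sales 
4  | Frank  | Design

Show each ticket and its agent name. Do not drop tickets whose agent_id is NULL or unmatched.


LEFT JOIN keeps every row from tickets (the left table); where agent_id has no match in agents, the agent columns become NULL. Walk through each ticket:
  - ticket 1 (Export error): agent_id=4 -> matches Frank
  - ticket 2 (Wrong total): agent_id=NULL, no match -> kept with NULL
  - ticket 3 (Race condition): agent_id=3 -> matches Zoe
  - ticket 4 (Bad redirect): agent_id=1 -> matches Jack
  - ticket 5 (Login fails): agent_id=4 -> matches Frank
  - ticket 6 (Timeout error): agent_id=3 -> matches Zoe
All 6 rows appear; 1 has NULL agent.

SQL:
SELECT a.title, b.name AS agent
FROM tickets a
LEFT JOIN agents b ON a.agent_id = b.id

Result:
title          | agent
---------------+------
Export error   | Frank
Wrong total    | NULL 
Race condition | Zoe  
Bad redirect   | Jack 
Login fails    | Frank
Timeout error  | Zoe  


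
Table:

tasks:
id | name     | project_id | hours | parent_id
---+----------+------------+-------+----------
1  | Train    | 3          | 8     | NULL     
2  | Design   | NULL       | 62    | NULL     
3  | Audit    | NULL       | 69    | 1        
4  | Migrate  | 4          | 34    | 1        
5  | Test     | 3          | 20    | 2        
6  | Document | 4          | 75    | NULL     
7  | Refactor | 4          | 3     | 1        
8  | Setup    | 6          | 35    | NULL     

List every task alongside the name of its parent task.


This is a self-join: tasks is joined to a second copy of itself, matching each row's parent_id to another row's id. Use LEFT JOIN so rows with parent_id=NULL are kept.
  - task 1 (Train): parent_id=NULL -> NULL
  - task 2 (Design): parent_id=NULL -> NULL
  - task 3 (Audit): parent_id=1 -> Train
  - task 4 (Migrate): parent_id=1 -> Train
  - task 5 (Test): parent_id=2 -> Design
  - task 6 (Document): parent_id=NULL -> NULL
  - task 7 (Refactor): parent_id=1 -> Train
  - task 8 (Setup): parent_id=NULL -> NULL

SQL:
SELECT a.name AS item, b.name AS parent
FROM tasks a
LEFT JOIN tasks b ON a.parent_id = b.id

Result:
item     | parent
---------+-------
Train    | NULL  
Design   | NULL  
Audit    | Train 
Migrate  | Train 
Test     | Design
Document | NULL  
Refactor | Train 
Setup    | NULL  


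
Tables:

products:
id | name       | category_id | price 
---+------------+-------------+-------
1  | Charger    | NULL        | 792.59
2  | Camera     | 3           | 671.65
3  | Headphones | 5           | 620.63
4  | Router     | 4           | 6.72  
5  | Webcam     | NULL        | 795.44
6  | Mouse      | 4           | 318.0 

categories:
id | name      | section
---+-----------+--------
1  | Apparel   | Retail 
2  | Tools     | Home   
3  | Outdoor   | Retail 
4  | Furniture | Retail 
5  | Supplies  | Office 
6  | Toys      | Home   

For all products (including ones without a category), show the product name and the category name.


LEFT JOIN keeps every row from products (the left table); where category_id has no match in categories, the category columns become NULL. Walk through each product:
  - product 1 (Charger): category_id=NULL, no match -> kept with NULL
  - product 2 (Camera): category_id=3 -> matches Outdoor
  - product 3 (Headphones): category_id=5 -> matches Supplies
  - product 4 (Router): category_id=4 -> matches Furniture
  - product 5 (Webcam): category_id=NULL, no match -> kept with NULL
  - product 6 (Mouse): category_id=4 -> matches Furniture
All 6 rows appear; 2 have NULL category.

SQL:
SELECT a.name, b.name AS category
FROM products a
LEFT JOIN categories b ON a.category_id = b.id

Result:
name       | category 
-----------+----------
Charger    | NULL     
Camera     | Outdoor  
Headphones | Supplies 
Router     | Furniture
Webcam     | NULL     
Mouse      | Furniture


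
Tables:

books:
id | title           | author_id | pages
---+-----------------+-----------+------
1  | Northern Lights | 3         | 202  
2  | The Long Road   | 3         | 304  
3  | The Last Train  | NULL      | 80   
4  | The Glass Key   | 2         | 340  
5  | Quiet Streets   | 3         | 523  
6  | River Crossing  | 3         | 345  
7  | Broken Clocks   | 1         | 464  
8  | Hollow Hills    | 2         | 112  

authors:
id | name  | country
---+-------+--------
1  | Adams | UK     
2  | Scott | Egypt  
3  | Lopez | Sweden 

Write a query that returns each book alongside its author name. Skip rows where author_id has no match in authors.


INNER JOIN keeps only books rows whose author_id matches an id in authors. Walk through each book:
  - book 1 (Northern Lights): author_id=3 -> matches Lopez
  - book 2 (The Long Road): author_id=3 -> matches Lopez
  - book 3 (The Last Train): author_id=NULL, no match -> dropped
  - book 4 (The Glass Key): author_id=2 -> matches Scott
  - book 5 (Quiet Streets): author_id=3 -> matches Lopez
  - book 6 (River Crossing): author_id=3 -> matches Lopez
  - book 7 (Broken Clocks): author_id=1 -> matches Adams
  - book 8 (Hollow Hills): author_id=2 -> matches Scott
So 1 of 8 rows is dropped.

SQL:
SELECT a.title, b.name AS author
FROM books a
INNER JOIN authors b ON a.author_id = b.id

Result:
title           | author
----------------+-------
Northern Lights | Lopez 
The Long Road   | Lopez 
The Glass Key   | Scott 
Quiet Streets   | Lopez 
River Crossing  | Lopez 
Broken Clocks   | Adams 
Hollow Hills    | Scott 


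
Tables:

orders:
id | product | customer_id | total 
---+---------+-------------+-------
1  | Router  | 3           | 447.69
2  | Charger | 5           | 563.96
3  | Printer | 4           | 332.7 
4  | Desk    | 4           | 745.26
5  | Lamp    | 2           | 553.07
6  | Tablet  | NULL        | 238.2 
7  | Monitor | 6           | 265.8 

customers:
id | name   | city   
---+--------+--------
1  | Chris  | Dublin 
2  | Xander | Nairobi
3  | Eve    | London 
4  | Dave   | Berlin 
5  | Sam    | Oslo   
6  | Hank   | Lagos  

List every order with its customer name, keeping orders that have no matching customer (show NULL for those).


LEFT JOIN keeps every row from orders (the left table); where customer_id has no match in customers, the customer columns become NULL. Walk through each order:
  - order 1 (Router): customer_id=3 -> matches Eve
  - order 2 (Charger): customer_id=5 -> matches Sam
  - order 3 (Printer): customer_id=4 -> matches Dave
  - order 4 (Desk): customer_id=4 -> matches Dave
  - order 5 (Lamp): customer_id=2 -> matches Xander
  - order 6 (Tablet): customer_id=NULL, no match -> kept with NULL
  - order 7 (Monitor): customer_id=6 -> matches Hank
All 7 rows appear; 1 has NULL customer.

SQL:
SELECT a.product, b.name AS customer
FROM orders a
LEFT JOIN customers b ON a.customer_id = b.id

Result:
product | customer
--------+---------
Router  | Eve     
Charger | Sam     
Printer | Dave    
Desk    | Dave    
Lamp    | Xander  
Tablet  | NULL    
Monitor | Hank    


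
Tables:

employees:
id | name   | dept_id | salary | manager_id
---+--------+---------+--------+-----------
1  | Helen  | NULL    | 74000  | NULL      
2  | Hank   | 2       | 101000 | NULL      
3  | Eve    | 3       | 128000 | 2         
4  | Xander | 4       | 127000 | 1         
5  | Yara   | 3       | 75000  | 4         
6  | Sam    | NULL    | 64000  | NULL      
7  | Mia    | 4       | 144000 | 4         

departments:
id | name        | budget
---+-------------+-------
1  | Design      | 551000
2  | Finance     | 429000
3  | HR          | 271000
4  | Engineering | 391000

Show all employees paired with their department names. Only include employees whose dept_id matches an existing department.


INNER JOIN keeps only employees rows whose dept_id matches an id in departments. Walk through each employee:
  - employee 1 (Helen): dept_id=NULL, no match -> dropped
  - employee 2 (Hank): dept_id=2 -> matches Finance
  - employee 3 (Eve): dept_id=3 -> matches HR
  - employee 4 (Xander): dept_id=4 -> matches Engineering
  - employee 5 (Yara): dept_id=3 -> matches HR
  - employee 6 (Sam): dept_id=NULL, no match -> dropped
  - employee 7 (Mia): dept_id=4 -> matches Engineering
So 2 of 7 rows are dropped.

SQL:
SELECT a.name, b.name AS department
FROM employees a
INNER JOIN departments b ON a.dept_id = b.id

Result:
name   | department 
-------+------------
Hank   | Finance    
Eve    | HR         
Xander | Engineering
Yara   | HR         
Mia    | Engineering


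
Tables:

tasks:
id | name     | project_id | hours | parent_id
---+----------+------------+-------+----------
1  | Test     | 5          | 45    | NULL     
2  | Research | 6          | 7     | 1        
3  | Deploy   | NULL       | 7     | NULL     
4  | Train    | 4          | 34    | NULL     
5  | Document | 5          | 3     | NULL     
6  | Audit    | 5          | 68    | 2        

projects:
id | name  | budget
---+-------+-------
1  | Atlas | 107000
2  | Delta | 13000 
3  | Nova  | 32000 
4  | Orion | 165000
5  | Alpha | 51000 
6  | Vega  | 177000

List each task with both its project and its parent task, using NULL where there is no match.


Two LEFT JOINs from the same base table tasks: one to projects via project_id, one to tasks itself via parent_id. Both are LEFT so every task is preserved.
Match against projects:
  - task 1 (Test): project_id=5 -> matches Alpha
  - task 2 (Research): project_id=6 -> matches Vega
  - task 3 (Deploy): project_id=NULL, no match -> kept with NULL
  - task 4 (Train): project_id=4 -> matches Orion
  - task 5 (Document): project_id=5 -> matches Alpha
  - task 6 (Audit): project_id=5 -> matches Alpha
Match against tasks (self):
  - task 1 (Test): parent_id=NULL -> NULL
  - task 2 (Research): parent_id=1 -> Test
  - task 3 (Deploy): parent_id=NULL -> NULL
  - task 4 (Train): parent_id=NULL -> NULL
  - task 5 (Document): parent_id=NULL -> NULL
  - task 6 (Audit): parent_id=2 -> Research

SQL:
SELECT a.name, b.name AS project, c.name AS parent
FROM tasks a
LEFT JOIN projects b ON a.project_id = b.id
LEFT JOIN tasks c ON a.parent_id = c.id

Result:
name     | project | parent  
---------+---------+---------
Test     | Alpha   | NULL    
Research | Vega    | Test    
Deploy   | NULL    | NULL    
Train    | Orion   | NULL    
Document | Alpha   | NULL    
Audit    | Alpha   | Research


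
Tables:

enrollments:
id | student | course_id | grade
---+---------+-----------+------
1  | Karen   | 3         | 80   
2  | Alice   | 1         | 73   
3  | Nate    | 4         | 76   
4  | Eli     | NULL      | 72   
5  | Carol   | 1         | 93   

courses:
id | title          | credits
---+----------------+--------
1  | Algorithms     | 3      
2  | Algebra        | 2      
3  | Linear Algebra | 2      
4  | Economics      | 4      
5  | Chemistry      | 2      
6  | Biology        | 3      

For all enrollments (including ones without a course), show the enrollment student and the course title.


LEFT JOIN keeps every row from enrollments (the left table); where course_id has no match in courses, the course columns become NULL. Walk through each enrollment:
  - enrollment 1 (Karen): course_id=3 -> matches Linear Algebra
  - enrollment 2 (Alice): course_id=1 -> matches Algorithms
  - enrollment 3 (Nate): course_id=4 -> matches Economics
  - enrollment 4 (Eli): course_id=NULL, no match -> kept with NULL
  - enrollment 5 (Carol): course_id=1 -> matches Algorithms
All 5 rows appear; 1 has NULL course.

SQL:
SELECT a.student, b.title AS course
FROM enrollments a
LEFT JOIN courses b ON a.course_id = b.id

Result:
student | course        
--------+---------------
Karen   | Linear Algebra
Alice   | Algorithms    
Nate    | Economics     
Eli     | NULL          
Carol   | Algorithms    
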